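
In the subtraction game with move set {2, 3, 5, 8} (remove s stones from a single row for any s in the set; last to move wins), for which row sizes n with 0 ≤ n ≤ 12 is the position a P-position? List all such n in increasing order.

0, 1, 7, 11

Grundy values for subtraction set {2, 3, 5, 8}:
g(0) = mex{} = 0
g(1) = mex{} = 0
g(2) = mex{0} = 1
g(3) = mex{0} = 1
g(4) = mex{0,1} = 2
g(5) = mex{0,1} = 2
g(6) = mex{0,1,2} = 3
g(7) = mex{1,2} = 0
g(8) = mex{0,1,2,3} = 4
g(9) = mex{0,2,3} = 1
g(10) = mex{0,1,2,4} = 3
g(11) = mex{1,3,4} = 0
g(12) = mex{0,1,2,3} = 4
The P-positions (g = 0) in 0..12 are 0, 1, 7, 11.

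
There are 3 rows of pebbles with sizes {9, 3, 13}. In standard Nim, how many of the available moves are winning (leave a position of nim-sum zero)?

1

Compute the nim-sum pairwise:
9 ^ 3 = 10
10 ^ 13 = 7
The overall nim-sum is X = 7. A row of size p has a winning move iff p XOR X < p (reduce it to p XOR X).
  9: 9 XOR 7 = 14 ≥ 9 — no move.
  3: 3 XOR 7 = 4 ≥ 3 — no move.
  13: 13 XOR 7 = 10 < 13 — winning move (to 10).
That gives 1 winning move.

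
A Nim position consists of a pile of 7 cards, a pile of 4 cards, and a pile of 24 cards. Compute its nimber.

27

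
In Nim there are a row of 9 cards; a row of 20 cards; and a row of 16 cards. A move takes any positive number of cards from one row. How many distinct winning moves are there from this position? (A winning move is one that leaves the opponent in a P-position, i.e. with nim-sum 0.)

In binary:
  01001  (9)
  10100  (20)
  10000  (16)
  -----
  01101  (13)
The overall nim-sum is X = 13. A row of size p has a winning move iff p XOR X < p (reduce it to p XOR X).
  9: 9 XOR 13 = 4 < 9 — winning move (to 4).
  20: 20 XOR 13 = 25 ≥ 20 — no move.
  16: 16 XOR 13 = 29 ≥ 16 — no move.
That gives 1 winning move.

1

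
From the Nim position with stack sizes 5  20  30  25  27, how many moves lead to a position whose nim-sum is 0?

Bitwise XOR of the heap sizes:
  00101  (5)
  10100  (20)
  11110  (30)
  11001  (25)
  11011  (27)
  -----
  01101  (13)
The overall nim-sum is X = 13. A stack of size p has a winning move iff p XOR X < p (reduce it to p XOR X).
  5: 5 XOR 13 = 8 ≥ 5 — no move.
  20: 20 XOR 13 = 25 ≥ 20 — no move.
  30: 30 XOR 13 = 19 < 30 — winning move (to 19).
  25: 25 XOR 13 = 20 < 25 — winning move (to 20).
  27: 27 XOR 13 = 22 < 27 — winning move (to 22).
That gives 3 winning moves.

3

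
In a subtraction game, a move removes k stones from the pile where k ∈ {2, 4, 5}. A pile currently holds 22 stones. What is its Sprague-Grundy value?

0

Build the Grundy sequence with g(k) = mex{g(k−s) : s ∈ {2, 4, 5}, s ≤ k}:
k:     0  1  2  3  4  5  6  7  8  9 10 11 12 13 14 15 16 17 18 19 20 21 22
g(k):  0  0  1  1  2  2  3  0  0  1  1  2  2  3  0  0  1  1  2  2  3  0  0
So g(22) = 0.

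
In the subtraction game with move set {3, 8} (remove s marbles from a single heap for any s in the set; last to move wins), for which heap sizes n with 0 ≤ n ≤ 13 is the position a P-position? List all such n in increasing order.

Grundy values for subtraction set {3, 8}:
g(0) = mex{} = 0
g(1) = mex{} = 0
g(2) = mex{} = 0
g(3) = mex{0} = 1
g(4) = mex{0} = 1
g(5) = mex{0} = 1
g(6) = mex{1} = 0
g(7) = mex{1} = 0
g(8) = mex{0,1} = 2
g(9) = mex{0} = 1
g(10) = mex{0} = 1
g(11) = mex{1,2} = 0
g(12) = mex{1} = 0
g(13) = mex{1} = 0
The P-positions (g = 0) in 0..13 are 0, 1, 2, 6, 7, 11, 12, 13.

0, 1, 2, 6, 7, 11, 12, 13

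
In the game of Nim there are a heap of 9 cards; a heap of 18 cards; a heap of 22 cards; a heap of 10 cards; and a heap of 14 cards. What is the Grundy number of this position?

9

Compute the nim-sum pairwise:
9 ⊕ 18 = 27
27 ⊕ 22 = 13
13 ⊕ 10 = 7
7 ⊕ 14 = 9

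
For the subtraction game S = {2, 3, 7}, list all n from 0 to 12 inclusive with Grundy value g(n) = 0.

0, 1, 5, 6, 10, 11

Build the Grundy sequence with g(k) = mex{g(k−s) : s ∈ {2, 3, 7}, s ≤ k}:
g(0) = mex{} = 0
g(1) = mex{} = 0
g(2) = mex{0} = 1
g(3) = mex{0} = 1
g(4) = mex{0,1} = 2
g(5) = mex{1} = 0
g(6) = mex{1,2} = 0
g(7) = mex{0,2} = 1
g(8) = mex{0} = 1
g(9) = mex{0,1} = 2
g(10) = mex{1} = 0
g(11) = mex{1,2} = 0
g(12) = mex{0,2} = 1
The P-positions (g = 0) in 0..12 are 0, 1, 5, 6, 10, 11.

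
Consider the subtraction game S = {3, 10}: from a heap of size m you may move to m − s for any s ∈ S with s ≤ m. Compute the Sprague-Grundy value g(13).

Grundy values for subtraction set {3, 10}:
g(0) = mex{} = 0
g(1) = mex{} = 0
g(2) = mex{} = 0
g(3) = mex{0} = 1
g(4) = mex{0} = 1
g(5) = mex{0} = 1
g(6) = mex{1} = 0
g(7) = mex{1} = 0
g(8) = mex{1} = 0
g(9) = mex{0} = 1
g(10) = mex{0} = 1
g(11) = mex{0} = 1
g(12) = mex{0,1} = 2
g(13) = mex{1} = 0
So g(13) = 0.

0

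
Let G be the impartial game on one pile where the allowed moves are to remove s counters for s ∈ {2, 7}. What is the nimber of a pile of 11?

Compute g(0), g(1), … for moves {2, 7}:
k:     0  1  2  3  4  5  6  7  8  9 10 11
g(k):  0  0  1  1  0  0  1  1  2  0  0  1
So g(11) = 1.

1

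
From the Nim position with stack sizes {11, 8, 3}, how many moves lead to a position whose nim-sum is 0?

0

Bitwise XOR of the heap sizes:
  1011  (11)
  1000  (8)
  0011  (3)
  ----
  0000  (0)
The nim-sum is already 0, so every move leaves a nonzero nim-sum — there are no winning moves.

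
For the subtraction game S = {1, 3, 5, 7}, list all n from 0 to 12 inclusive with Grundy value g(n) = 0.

0, 2, 4, 6, 8, 10, 12

Compute g(0), g(1), … for moves {1, 3, 5, 7}:
g(0) = mex{} = 0
g(1) = mex{0} = 1
g(2) = mex{1} = 0
g(3) = mex{0} = 1
g(4) = mex{1} = 0
g(5) = mex{0} = 1
g(6) = mex{1} = 0
g(7) = mex{0} = 1
g(8) = mex{1} = 0
g(9) = mex{0} = 1
g(10) = mex{1} = 0
g(11) = mex{0} = 1
g(12) = mex{1} = 0
The P-positions (g = 0) in 0..12 are 0, 2, 4, 6, 8, 10, 12.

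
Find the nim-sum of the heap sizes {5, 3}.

Nim-sum: 5 ⊕ 3 = 6.

6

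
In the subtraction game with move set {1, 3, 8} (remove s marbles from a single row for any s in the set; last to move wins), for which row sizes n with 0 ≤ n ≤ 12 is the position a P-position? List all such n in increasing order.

0, 2, 4, 6, 11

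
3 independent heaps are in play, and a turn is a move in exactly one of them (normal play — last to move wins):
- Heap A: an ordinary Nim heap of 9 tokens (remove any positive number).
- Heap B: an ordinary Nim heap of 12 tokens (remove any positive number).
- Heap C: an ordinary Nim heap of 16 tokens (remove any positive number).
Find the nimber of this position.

21

Heap A is a plain Nim heap of size 9, so its Grundy value is 9.
Heap B is a plain Nim heap of size 12, so its Grundy value is 12.
Heap C is a plain Nim heap of size 16, so its Grundy value is 16.
By the Sprague-Grundy theorem, the Grundy value of a sum of independent games is the XOR of the component values.
Combined value = 9 XOR 12 XOR 16 = 21.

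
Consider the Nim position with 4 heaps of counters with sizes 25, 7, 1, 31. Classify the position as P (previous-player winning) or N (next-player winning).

P-position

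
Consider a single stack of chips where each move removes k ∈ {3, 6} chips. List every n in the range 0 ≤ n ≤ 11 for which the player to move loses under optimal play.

0, 1, 2, 9, 10, 11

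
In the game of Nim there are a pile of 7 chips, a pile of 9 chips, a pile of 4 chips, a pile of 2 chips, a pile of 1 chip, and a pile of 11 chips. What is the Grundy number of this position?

2

Compute the nim-sum pairwise:
7 ^ 9 = 14
14 ^ 4 = 10
10 ^ 2 = 8
8 ^ 1 = 9
9 ^ 11 = 2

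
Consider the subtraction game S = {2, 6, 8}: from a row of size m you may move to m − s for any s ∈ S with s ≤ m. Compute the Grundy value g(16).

1

Build the Grundy sequence with g(k) = mex{g(k−s) : s ∈ {2, 6, 8}, s ≤ k}:
k:     0  1  2  3  4  5  6  7  8  9 10 11 12 13 14 15 16
g(k):  0  0  1  1  0  0  1  1  2  2  3  3  2  2  0  0  1
So g(16) = 1.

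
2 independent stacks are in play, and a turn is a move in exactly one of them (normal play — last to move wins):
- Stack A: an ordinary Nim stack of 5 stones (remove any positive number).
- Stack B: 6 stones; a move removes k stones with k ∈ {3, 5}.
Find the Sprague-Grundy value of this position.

7

Stack A is a plain Nim stack of size 5, so its Grundy value is 5.
Build the Grundy sequence for stack B with g(k) = mex{g(k−s) : s ∈ {3, 5}, s ≤ k}:
g(0) = mex{} = 0
g(1) = mex{} = 0
g(2) = mex{} = 0
g(3) = mex{0} = 1
g(4) = mex{0} = 1
g(5) = mex{0} = 1
g(6) = mex{0,1} = 2
So g(6) = 2.
The value of a disjunctive sum is the nim-sum of the parts.
Combined value = 5 XOR 2 = 7.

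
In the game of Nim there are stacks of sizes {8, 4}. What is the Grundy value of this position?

12

Nim-sum: 8 ⊕ 4 = 12.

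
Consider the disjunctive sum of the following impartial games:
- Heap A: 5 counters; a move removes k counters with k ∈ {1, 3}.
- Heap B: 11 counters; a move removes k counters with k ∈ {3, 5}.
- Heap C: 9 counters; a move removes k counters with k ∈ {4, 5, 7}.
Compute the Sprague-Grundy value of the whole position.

For heap A, compute g(0), g(1), … with moves {1, 3}:
g(0) = mex{} = 0
g(1) = mex{0} = 1
g(2) = mex{1} = 0
g(3) = mex{0} = 1
g(4) = mex{1} = 0
g(5) = mex{0} = 1
So g(5) = 1.
Build the Grundy sequence for heap B with g(k) = mex{g(k−s) : s ∈ {3, 5}, s ≤ k}:
g(0) = mex{} = 0
g(1) = mex{} = 0
g(2) = mex{} = 0
g(3) = mex{0} = 1
g(4) = mex{0} = 1
g(5) = mex{0} = 1
g(6) = mex{0,1} = 2
g(7) = mex{0,1} = 2
g(8) = mex{1} = 0
g(9) = mex{1,2} = 0
g(10) = mex{1,2} = 0
g(11) = mex{0,2} = 1
So g(11) = 1.
Build the Grundy sequence for heap C with g(k) = mex{g(k−s) : s ∈ {4, 5, 7}, s ≤ k}:
g(0) = mex{} = 0
g(1) = mex{} = 0
g(2) = mex{} = 0
g(3) = mex{} = 0
g(4) = mex{0} = 1
g(5) = mex{0} = 1
g(6) = mex{0} = 1
g(7) = mex{0} = 1
g(8) = mex{0,1} = 2
g(9) = mex{0,1} = 2
So g(9) = 2.
The value of a disjunctive sum is the nim-sum of the parts.
Combined value = 1 ⊕ 1 ⊕ 2 = 2.

2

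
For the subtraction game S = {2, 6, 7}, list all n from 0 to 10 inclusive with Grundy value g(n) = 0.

Grundy values for subtraction set {2, 6, 7}:
g(0) = mex{} = 0
g(1) = mex{} = 0
g(2) = mex{0} = 1
g(3) = mex{0} = 1
g(4) = mex{1} = 0
g(5) = mex{1} = 0
g(6) = mex{0} = 1
g(7) = mex{0} = 1
g(8) = mex{0,1} = 2
g(9) = mex{1} = 0
g(10) = mex{0,1,2} = 3
The P-positions (g = 0) in 0..10 are 0, 1, 4, 5, 9.

0, 1, 4, 5, 9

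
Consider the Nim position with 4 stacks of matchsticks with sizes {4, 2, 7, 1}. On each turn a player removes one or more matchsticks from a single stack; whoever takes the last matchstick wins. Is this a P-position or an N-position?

P-position

Nim-sum: 4 ^ 2 ^ 7 ^ 1 = 0.
The nim-sum is 0, so this is a P-position: the player to move is in a losing position under optimal play.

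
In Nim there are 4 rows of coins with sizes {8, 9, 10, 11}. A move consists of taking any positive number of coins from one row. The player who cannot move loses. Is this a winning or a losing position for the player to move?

Losing position

In binary:
  1000  (8)
  1001  (9)
  1010  (10)
  1011  (11)
  ----
  0000  (0)
The nim-sum is 0, so this is a P-position: the player to move is in a losing position under optimal play.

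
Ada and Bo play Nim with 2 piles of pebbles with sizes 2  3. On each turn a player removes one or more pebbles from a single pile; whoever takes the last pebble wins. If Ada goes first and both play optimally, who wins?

Ada wins

Compute the nim-sum pairwise:
2 ^ 3 = 1
The nim-sum is 1 ≠ 0, so this is an N-position: the player to move can win; Ada has a winning move.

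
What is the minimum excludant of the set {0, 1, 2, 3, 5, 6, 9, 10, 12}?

4

The values 0, 1, 2, 3 are all present; 4 is the first non-negative integer missing from the set.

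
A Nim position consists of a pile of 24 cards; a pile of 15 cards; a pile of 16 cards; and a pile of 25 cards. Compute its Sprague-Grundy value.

Compute the nim-sum pairwise:
24 ^ 15 = 23
23 ^ 16 = 7
7 ^ 25 = 30

30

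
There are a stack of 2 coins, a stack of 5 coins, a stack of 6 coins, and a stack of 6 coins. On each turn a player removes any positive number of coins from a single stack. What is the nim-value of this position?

7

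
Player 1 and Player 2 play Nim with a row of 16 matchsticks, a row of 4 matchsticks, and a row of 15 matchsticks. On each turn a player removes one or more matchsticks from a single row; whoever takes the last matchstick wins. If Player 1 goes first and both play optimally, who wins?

Write each in binary and XOR column by column:
  10000  (16)
  00100  (4)
  01111  (15)
  -----
  11011  (27)
The nim-sum is 27 ≠ 0, so this is an N-position: the player to move can win; Player 1 has a winning move.

Player 1 wins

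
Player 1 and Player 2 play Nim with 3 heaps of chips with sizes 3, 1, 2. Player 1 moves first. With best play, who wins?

Compute the nim-sum pairwise:
3 XOR 1 = 2
2 XOR 2 = 0
The nim-sum is 0, so this is a P-position: the player to move is in a losing position under optimal play; Player 1 is about to move from it and so loses — Player 2 wins.

Player 2 wins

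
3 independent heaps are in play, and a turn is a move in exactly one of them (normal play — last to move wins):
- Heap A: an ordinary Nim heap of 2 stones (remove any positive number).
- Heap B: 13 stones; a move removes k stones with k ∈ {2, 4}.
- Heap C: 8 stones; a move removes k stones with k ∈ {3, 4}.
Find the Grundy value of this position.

2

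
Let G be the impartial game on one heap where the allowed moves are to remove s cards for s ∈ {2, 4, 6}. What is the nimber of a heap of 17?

Compute g(0), g(1), … for moves {2, 4, 6}:
k:     0  1  2  3  4  5  6  7  8  9 10 11 12 13 14 15 16 17
g(k):  0  0  1  1  2  2  3  3  0  0  1  1  2  2  3  3  0  0
So g(17) = 0.

0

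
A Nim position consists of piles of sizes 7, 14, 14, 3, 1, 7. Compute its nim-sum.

Compute the nim-sum pairwise:
7 XOR 14 = 9
9 XOR 14 = 7
7 XOR 3 = 4
4 XOR 1 = 5
5 XOR 7 = 2

2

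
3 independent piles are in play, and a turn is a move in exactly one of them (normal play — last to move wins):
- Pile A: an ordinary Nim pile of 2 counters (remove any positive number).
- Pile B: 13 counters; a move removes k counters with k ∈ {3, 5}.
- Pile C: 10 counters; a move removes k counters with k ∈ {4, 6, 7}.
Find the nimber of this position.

1

Pile A is a plain Nim pile of size 2, so its Grundy value is 2.
For pile B, compute g(0), g(1), … with moves {3, 5}:
k:     0  1  2  3  4  5  6  7  8  9 10 11 12 13
g(k):  0  0  0  1  1  1  2  2  0  0  0  1  1  1
So g(13) = 1.
For pile C, compute g(0), g(1), … with moves {4, 6, 7}:
k:     0  1  2  3  4  5  6  7  8  9 10
g(k):  0  0  0  0  1  1  1  1  2  2  2
So g(10) = 2.
By the Sprague-Grundy theorem, the Grundy value of a sum of independent games is the XOR of the component values.
Combined value = 2 XOR 1 XOR 2 = 1.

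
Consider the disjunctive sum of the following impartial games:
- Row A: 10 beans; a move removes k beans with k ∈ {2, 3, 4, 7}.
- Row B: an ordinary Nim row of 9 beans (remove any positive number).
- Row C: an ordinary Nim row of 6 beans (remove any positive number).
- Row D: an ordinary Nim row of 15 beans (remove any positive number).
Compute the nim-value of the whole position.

2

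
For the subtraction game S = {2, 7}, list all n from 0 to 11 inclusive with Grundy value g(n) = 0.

0, 1, 4, 5, 9, 10

Grundy values for subtraction set {2, 7}:
g(0) = mex{} = 0
g(1) = mex{} = 0
g(2) = mex{0} = 1
g(3) = mex{0} = 1
g(4) = mex{1} = 0
g(5) = mex{1} = 0
g(6) = mex{0} = 1
g(7) = mex{0} = 1
g(8) = mex{0,1} = 2
g(9) = mex{1} = 0
g(10) = mex{1,2} = 0
g(11) = mex{0} = 1
The P-positions (g = 0) in 0..11 are 0, 1, 4, 5, 9, 10.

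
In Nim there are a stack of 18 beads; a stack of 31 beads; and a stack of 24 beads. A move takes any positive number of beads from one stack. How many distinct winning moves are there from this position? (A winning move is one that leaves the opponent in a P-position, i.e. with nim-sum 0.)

Nim-sum: 18 XOR 31 XOR 24 = 21.
The overall nim-sum is X = 21. A stack of size p has a winning move iff p XOR X < p (reduce it to p XOR X).
  18: 18 XOR 21 = 7 < 18 — winning move (to 7).
  31: 31 XOR 21 = 10 < 31 — winning move (to 10).
  24: 24 XOR 21 = 13 < 24 — winning move (to 13).
That gives 3 winning moves.

3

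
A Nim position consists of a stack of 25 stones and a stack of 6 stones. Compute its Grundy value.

31

Nim-sum: 25 XOR 6 = 31.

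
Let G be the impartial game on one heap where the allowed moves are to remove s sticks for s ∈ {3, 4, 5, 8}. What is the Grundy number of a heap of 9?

3

Compute g(0), g(1), … for moves {3, 4, 5, 8}:
g(0) = mex{} = 0
g(1) = mex{} = 0
g(2) = mex{} = 0
g(3) = mex{0} = 1
g(4) = mex{0} = 1
g(5) = mex{0} = 1
g(6) = mex{0,1} = 2
g(7) = mex{0,1} = 2
g(8) = mex{0,1} = 2
g(9) = mex{0,1,2} = 3
So g(9) = 3.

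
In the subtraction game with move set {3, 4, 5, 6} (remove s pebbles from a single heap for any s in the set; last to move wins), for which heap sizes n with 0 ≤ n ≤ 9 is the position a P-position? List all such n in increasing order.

0, 1, 2, 9

Compute g(0), g(1), … for moves {3, 4, 5, 6}:
k:     0  1  2  3  4  5  6  7  8  9
g(k):  0  0  0  1  1  1  2  2  2  0
The P-positions (g = 0) in 0..9 are 0, 1, 2, 9.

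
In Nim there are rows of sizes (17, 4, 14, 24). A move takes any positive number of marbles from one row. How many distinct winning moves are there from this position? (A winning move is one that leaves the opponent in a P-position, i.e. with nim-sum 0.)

1

Write each in binary and XOR column by column:
  10001  (17)
  00100  (4)
  01110  (14)
  11000  (24)
  -----
  00011  (3)
The overall nim-sum is X = 3. A row of size p has a winning move iff p XOR X < p (reduce it to p XOR X).
  17: 17 XOR 3 = 18 ≥ 17 — no move.
  4: 4 XOR 3 = 7 ≥ 4 — no move.
  14: 14 XOR 3 = 13 < 14 — winning move (to 13).
  24: 24 XOR 3 = 27 ≥ 24 — no move.
That gives 1 winning move.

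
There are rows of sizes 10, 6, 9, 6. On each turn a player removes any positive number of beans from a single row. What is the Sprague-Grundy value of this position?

Write each in binary and XOR column by column:
  1010  (10)
  0110  (6)
  1001  (9)
  0110  (6)
  ----
  0011  (3)

3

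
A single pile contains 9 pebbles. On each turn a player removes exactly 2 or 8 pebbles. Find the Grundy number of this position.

2

Compute g(0), g(1), … for moves {2, 8}:
k:     0  1  2  3  4  5  6  7  8  9
g(k):  0  0  1  1  0  0  1  1  2  2
So g(9) = 2.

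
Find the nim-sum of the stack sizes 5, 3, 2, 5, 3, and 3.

In binary:
  101  (5)
  011  (3)
  010  (2)
  101  (5)
  011  (3)
  011  (3)
  ---
  001  (1)

1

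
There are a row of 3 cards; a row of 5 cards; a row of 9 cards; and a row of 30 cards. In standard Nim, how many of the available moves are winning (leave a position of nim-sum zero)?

Compute the nim-sum pairwise:
3 XOR 5 = 6
6 XOR 9 = 15
15 XOR 30 = 17
The overall nim-sum is X = 17. A row of size p has a winning move iff p XOR X < p (reduce it to p XOR X).
  3: 3 XOR 17 = 18 ≥ 3 — no move.
  5: 5 XOR 17 = 20 ≥ 5 — no move.
  9: 9 XOR 17 = 24 ≥ 9 — no move.
  30: 30 XOR 17 = 15 < 30 — winning move (to 15).
That gives 1 winning move.

1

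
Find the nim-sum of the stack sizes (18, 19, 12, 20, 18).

Compute the nim-sum pairwise:
18 ⊕ 19 = 1
1 ⊕ 12 = 13
13 ⊕ 20 = 25
25 ⊕ 18 = 11

11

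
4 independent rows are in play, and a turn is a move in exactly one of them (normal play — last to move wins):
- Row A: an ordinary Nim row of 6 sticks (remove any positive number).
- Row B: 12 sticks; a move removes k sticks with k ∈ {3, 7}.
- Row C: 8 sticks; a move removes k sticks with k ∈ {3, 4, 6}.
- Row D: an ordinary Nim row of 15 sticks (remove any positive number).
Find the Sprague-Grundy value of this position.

Row A is a plain Nim row of size 6, so its Grundy value is 6.
For row B, compute g(0), g(1), … with moves {3, 7}:
g(0) = mex{} = 0
g(1) = mex{} = 0
g(2) = mex{} = 0
g(3) = mex{0} = 1
g(4) = mex{0} = 1
g(5) = mex{0} = 1
g(6) = mex{1} = 0
g(7) = mex{0,1} = 2
g(8) = mex{0,1} = 2
g(9) = mex{0} = 1
g(10) = mex{1,2} = 0
g(11) = mex{1,2} = 0
g(12) = mex{1} = 0
So g(12) = 0.
Build the Grundy sequence for row C with g(k) = mex{g(k−s) : s ∈ {3, 4, 6}, s ≤ k}:
k:     0  1  2  3  4  5  6  7  8
g(k):  0  0  0  1  1  1  2  2  2
So g(8) = 2.
Row D is a plain Nim row of size 15, so its Grundy value is 15.
The value of a disjunctive sum is the nim-sum of the parts.
Combined value = 6 ⊕ 0 ⊕ 2 ⊕ 15 = 11.

11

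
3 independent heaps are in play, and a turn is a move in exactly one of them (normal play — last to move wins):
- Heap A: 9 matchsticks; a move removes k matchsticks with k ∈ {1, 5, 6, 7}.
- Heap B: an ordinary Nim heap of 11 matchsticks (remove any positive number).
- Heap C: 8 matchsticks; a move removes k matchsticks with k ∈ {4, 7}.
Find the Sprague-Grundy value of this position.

10

Grundy values for heap A (subtraction set {1, 5, 6, 7}):
k:     0  1  2  3  4  5  6  7  8  9
g(k):  0  1  0  1  0  1  2  3  2  3
So g(9) = 3.
Heap B is a plain Nim heap of size 11, so its Grundy value is 11.
For heap C, compute g(0), g(1), … with moves {4, 7}:
k:     0  1  2  3  4  5  6  7  8
g(k):  0  0  0  0  1  1  1  1  2
So g(8) = 2.
The value of a disjunctive sum is the nim-sum of the parts.
Combined value = 3 XOR 11 XOR 2 = 10.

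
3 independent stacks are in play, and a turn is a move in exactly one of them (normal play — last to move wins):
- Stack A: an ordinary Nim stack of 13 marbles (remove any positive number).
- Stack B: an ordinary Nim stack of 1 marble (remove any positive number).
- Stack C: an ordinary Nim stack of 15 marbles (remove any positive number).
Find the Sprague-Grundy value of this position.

Stack A is a plain Nim stack of size 13, so its Grundy value is 13.
Stack B is a plain Nim stack of size 1, so its Grundy value is 1.
Stack C is a plain Nim stack of size 15, so its Grundy value is 15.
By the Sprague-Grundy theorem, the Grundy value of a sum of independent games is the XOR of the component values.
Combined value = 13 ⊕ 1 ⊕ 15 = 3.

3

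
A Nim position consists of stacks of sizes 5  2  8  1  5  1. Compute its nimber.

Nim-sum: 5 XOR 2 XOR 8 XOR 1 XOR 5 XOR 1 = 10.

10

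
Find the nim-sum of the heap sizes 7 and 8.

15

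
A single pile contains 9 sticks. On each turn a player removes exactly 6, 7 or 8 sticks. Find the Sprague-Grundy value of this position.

1

Grundy values for subtraction set {6, 7, 8}:
g(0) = mex{} = 0
g(1) = mex{} = 0
g(2) = mex{} = 0
g(3) = mex{} = 0
g(4) = mex{} = 0
g(5) = mex{} = 0
g(6) = mex{0} = 1
g(7) = mex{0} = 1
g(8) = mex{0} = 1
g(9) = mex{0} = 1
So g(9) = 1.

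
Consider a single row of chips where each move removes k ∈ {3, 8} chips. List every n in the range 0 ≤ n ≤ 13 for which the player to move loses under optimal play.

Compute g(0), g(1), … for moves {3, 8}:
g(0) = mex{} = 0
g(1) = mex{} = 0
g(2) = mex{} = 0
g(3) = mex{0} = 1
g(4) = mex{0} = 1
g(5) = mex{0} = 1
g(6) = mex{1} = 0
g(7) = mex{1} = 0
g(8) = mex{0,1} = 2
g(9) = mex{0} = 1
g(10) = mex{0} = 1
g(11) = mex{1,2} = 0
g(12) = mex{1} = 0
g(13) = mex{1} = 0
The P-positions (g = 0) in 0..13 are 0, 1, 2, 6, 7, 11, 12, 13.

0, 1, 2, 6, 7, 11, 12, 13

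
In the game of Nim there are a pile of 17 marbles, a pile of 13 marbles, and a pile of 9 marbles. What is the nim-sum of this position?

21

Nim-sum: 17 XOR 13 XOR 9 = 21.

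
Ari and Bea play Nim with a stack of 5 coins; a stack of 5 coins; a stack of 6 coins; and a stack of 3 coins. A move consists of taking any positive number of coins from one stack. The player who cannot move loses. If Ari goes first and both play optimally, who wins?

Ari wins

Nim-sum: 5 ^ 5 ^ 6 ^ 3 = 5.
The nim-sum is 5 ≠ 0, so this is an N-position: the player to move can win; Ari has a winning move.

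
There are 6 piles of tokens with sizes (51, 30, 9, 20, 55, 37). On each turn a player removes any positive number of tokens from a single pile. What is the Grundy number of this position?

34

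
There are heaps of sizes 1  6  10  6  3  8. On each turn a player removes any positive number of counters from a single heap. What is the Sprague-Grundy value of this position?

Nim-sum: 1 ⊕ 6 ⊕ 10 ⊕ 6 ⊕ 3 ⊕ 8 = 0.

0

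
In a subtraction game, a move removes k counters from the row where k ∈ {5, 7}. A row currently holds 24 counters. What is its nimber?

Build the Grundy sequence with g(k) = mex{g(k−s) : s ∈ {5, 7}, s ≤ k}:
k:     0  1  2  3  4  5  6  7  8  9 10 11 12 13 14 15 16 17 18 19 20 21 22 23 24
g(k):  0  0  0  0  0  1  1  1  1  1  2  2  0  0  0  0  0  1  1  1  1  1  2  2  0
So g(24) = 0.

0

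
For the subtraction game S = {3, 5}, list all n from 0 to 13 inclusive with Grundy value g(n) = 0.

Build the Grundy sequence with g(k) = mex{g(k−s) : s ∈ {3, 5}, s ≤ k}:
g(0) = mex{} = 0
g(1) = mex{} = 0
g(2) = mex{} = 0
g(3) = mex{0} = 1
g(4) = mex{0} = 1
g(5) = mex{0} = 1
g(6) = mex{0,1} = 2
g(7) = mex{0,1} = 2
g(8) = mex{1} = 0
g(9) = mex{1,2} = 0
g(10) = mex{1,2} = 0
g(11) = mex{0,2} = 1
g(12) = mex{0,2} = 1
g(13) = mex{0} = 1
The P-positions (g = 0) in 0..13 are 0, 1, 2, 8, 9, 10.

0, 1, 2, 8, 9, 10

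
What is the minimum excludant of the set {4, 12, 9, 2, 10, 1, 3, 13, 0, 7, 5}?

The values 0, 1, 2, 3, 4, 5 are all present; 6 is the first non-negative integer missing from the set.

6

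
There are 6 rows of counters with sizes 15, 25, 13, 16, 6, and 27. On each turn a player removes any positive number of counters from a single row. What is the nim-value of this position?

22

Nim-sum: 15 ⊕ 25 ⊕ 13 ⊕ 16 ⊕ 6 ⊕ 27 = 22.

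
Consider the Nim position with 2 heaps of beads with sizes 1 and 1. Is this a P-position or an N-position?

Bitwise XOR of the heap sizes:
  1  (1)
  1  (1)
  -
  0  (0)
The nim-sum is 0, so this is a P-position: the player to move is in a losing position under optimal play.

P-position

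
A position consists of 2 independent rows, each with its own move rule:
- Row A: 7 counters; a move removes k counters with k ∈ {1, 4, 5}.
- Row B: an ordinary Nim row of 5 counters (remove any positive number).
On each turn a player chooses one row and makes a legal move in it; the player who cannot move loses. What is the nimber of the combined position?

Grundy values for row A (subtraction set {1, 4, 5}):
k:     0  1  2  3  4  5  6  7
g(k):  0  1  0  1  2  3  2  3
So g(7) = 3.
Row B is a plain Nim row of size 5, so its Grundy value is 5.
By the Sprague-Grundy theorem, the Grundy value of a sum of independent games is the XOR of the component values.
Combined value = 3 XOR 5 = 6.

6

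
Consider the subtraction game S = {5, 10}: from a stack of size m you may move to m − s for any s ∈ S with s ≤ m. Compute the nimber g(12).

2

Compute g(0), g(1), … for moves {5, 10}:
k:     0  1  2  3  4  5  6  7  8  9 10 11 12
g(k):  0  0  0  0  0  1  1  1  1  1  2  2  2
So g(12) = 2.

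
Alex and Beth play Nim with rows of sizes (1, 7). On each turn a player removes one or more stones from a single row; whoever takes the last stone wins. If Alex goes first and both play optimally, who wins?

Bitwise XOR of the heap sizes:
  001  (1)
  111  (7)
  ---
  110  (6)
The nim-sum is 6 ≠ 0, so this is an N-position: the player to move can win; Alex has a winning move.

Alex wins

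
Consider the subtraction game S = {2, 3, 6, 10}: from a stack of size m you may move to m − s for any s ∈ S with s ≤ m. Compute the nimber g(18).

0

Grundy values for subtraction set {2, 3, 6, 10}:
k:     0  1  2  3  4  5  6  7  8  9 10 11 12 13 14 15 16 17 18
g(k):  0  0  1  1  2  0  3  1  2  0  3  1  2  0  0  1  1  2  0
So g(18) = 0.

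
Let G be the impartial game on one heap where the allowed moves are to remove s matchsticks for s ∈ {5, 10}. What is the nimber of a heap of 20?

1

Build the Grundy sequence with g(k) = mex{g(k−s) : s ∈ {5, 10}, s ≤ k}:
k:     0  1  2  3  4  5  6  7  8  9 10 11 12 13 14 15 16 17 18 19 20
g(k):  0  0  0  0  0  1  1  1  1  1  2  2  2  2  2  0  0  0  0  0  1
So g(20) = 1.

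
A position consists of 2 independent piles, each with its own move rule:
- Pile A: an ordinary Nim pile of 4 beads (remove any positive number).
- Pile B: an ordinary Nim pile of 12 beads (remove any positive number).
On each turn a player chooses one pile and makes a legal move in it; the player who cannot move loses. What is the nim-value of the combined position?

Pile A is a plain Nim pile of size 4, so its Grundy value is 4.
Pile B is a plain Nim pile of size 12, so its Grundy value is 12.
The value of a disjunctive sum is the nim-sum of the parts.
Combined value = 4 ⊕ 12 = 8.

8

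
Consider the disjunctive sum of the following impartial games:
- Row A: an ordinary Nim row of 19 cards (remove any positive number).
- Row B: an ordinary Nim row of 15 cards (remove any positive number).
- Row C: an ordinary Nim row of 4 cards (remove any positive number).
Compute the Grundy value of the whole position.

24

Row A is a plain Nim row of size 19, so its Grundy value is 19.
Row B is a plain Nim row of size 15, so its Grundy value is 15.
Row C is a plain Nim row of size 4, so its Grundy value is 4.
The value of a disjunctive sum is the nim-sum of the parts.
Combined value = 19 XOR 15 XOR 4 = 24.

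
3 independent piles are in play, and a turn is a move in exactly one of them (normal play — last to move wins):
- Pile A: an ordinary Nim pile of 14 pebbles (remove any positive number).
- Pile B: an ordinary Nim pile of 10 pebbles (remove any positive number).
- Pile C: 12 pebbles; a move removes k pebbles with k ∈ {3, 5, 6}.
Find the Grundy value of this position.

5

Pile A is a plain Nim pile of size 14, so its Grundy value is 14.
Pile B is a plain Nim pile of size 10, so its Grundy value is 10.
Grundy values for pile C (subtraction set {3, 5, 6}):
k:     0  1  2  3  4  5  6  7  8  9 10 11 12
g(k):  0  0  0  1  1  1  2  2  2  0  0  0  1
So g(12) = 1.
The value of a disjunctive sum is the nim-sum of the parts.
Combined value = 14 XOR 10 XOR 1 = 5.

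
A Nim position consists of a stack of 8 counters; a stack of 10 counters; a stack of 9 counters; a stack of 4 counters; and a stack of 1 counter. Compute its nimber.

Nim-sum: 8 ⊕ 10 ⊕ 9 ⊕ 4 ⊕ 1 = 14.

14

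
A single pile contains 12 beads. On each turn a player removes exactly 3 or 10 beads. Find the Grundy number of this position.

Build the Grundy sequence with g(k) = mex{g(k−s) : s ∈ {3, 10}, s ≤ k}:
g(0) = mex{} = 0
g(1) = mex{} = 0
g(2) = mex{} = 0
g(3) = mex{0} = 1
g(4) = mex{0} = 1
g(5) = mex{0} = 1
g(6) = mex{1} = 0
g(7) = mex{1} = 0
g(8) = mex{1} = 0
g(9) = mex{0} = 1
g(10) = mex{0} = 1
g(11) = mex{0} = 1
g(12) = mex{0,1} = 2
So g(12) = 2.

2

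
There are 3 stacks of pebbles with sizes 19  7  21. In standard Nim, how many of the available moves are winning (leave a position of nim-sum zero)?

3

In binary:
  10011  (19)
  00111  (7)
  10101  (21)
  -----
  00001  (1)
The overall nim-sum is X = 1. A stack of size p has a winning move iff p XOR X < p (reduce it to p XOR X).
  19: 19 XOR 1 = 18 < 19 — winning move (to 18).
  7: 7 XOR 1 = 6 < 7 — winning move (to 6).
  21: 21 XOR 1 = 20 < 21 — winning move (to 20).
That gives 3 winning moves.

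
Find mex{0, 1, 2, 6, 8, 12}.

The values 0, 1, 2 are all present; 3 is the first non-negative integer missing from the set.

3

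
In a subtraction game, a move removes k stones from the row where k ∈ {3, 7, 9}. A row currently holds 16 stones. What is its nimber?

0

Build the Grundy sequence with g(k) = mex{g(k−s) : s ∈ {3, 7, 9}, s ≤ k}:
k:     0  1  2  3  4  5  6  7  8  9 10 11 12 13 14 15 16
g(k):  0  0  0  1  1  1  0  2  2  1  3  3  0  2  0  1  0
So g(16) = 0.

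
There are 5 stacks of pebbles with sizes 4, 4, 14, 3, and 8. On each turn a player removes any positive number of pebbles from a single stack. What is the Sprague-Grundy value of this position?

5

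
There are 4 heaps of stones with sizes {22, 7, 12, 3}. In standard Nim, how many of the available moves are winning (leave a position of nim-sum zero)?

1

Write each in binary and XOR column by column:
  10110  (22)
  00111  (7)
  01100  (12)
  00011  (3)
  -----
  11110  (30)
The overall nim-sum is X = 30. A heap of size p has a winning move iff p XOR X < p (reduce it to p XOR X).
  22: 22 XOR 30 = 8 < 22 — winning move (to 8).
  7: 7 XOR 30 = 25 ≥ 7 — no move.
  12: 12 XOR 30 = 18 ≥ 12 — no move.
  3: 3 XOR 30 = 29 ≥ 3 — no move.
That gives 1 winning move.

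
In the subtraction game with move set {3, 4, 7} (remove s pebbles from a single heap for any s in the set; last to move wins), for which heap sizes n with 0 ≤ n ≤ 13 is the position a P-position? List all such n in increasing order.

0, 1, 2, 10, 11, 12

Build the Grundy sequence with g(k) = mex{g(k−s) : s ∈ {3, 4, 7}, s ≤ k}:
g(0) = mex{} = 0
g(1) = mex{} = 0
g(2) = mex{} = 0
g(3) = mex{0} = 1
g(4) = mex{0} = 1
g(5) = mex{0} = 1
g(6) = mex{0,1} = 2
g(7) = mex{0,1} = 2
g(8) = mex{0,1} = 2
g(9) = mex{0,1,2} = 3
g(10) = mex{1,2} = 0
g(11) = mex{1,2} = 0
g(12) = mex{1,2,3} = 0
g(13) = mex{0,2,3} = 1
The P-positions (g = 0) in 0..13 are 0, 1, 2, 10, 11, 12.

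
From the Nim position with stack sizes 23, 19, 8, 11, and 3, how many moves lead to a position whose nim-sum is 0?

1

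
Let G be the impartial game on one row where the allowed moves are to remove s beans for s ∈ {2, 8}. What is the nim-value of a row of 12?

1

Build the Grundy sequence with g(k) = mex{g(k−s) : s ∈ {2, 8}, s ≤ k}:
g(0) = mex{} = 0
g(1) = mex{} = 0
g(2) = mex{0} = 1
g(3) = mex{0} = 1
g(4) = mex{1} = 0
g(5) = mex{1} = 0
g(6) = mex{0} = 1
g(7) = mex{0} = 1
g(8) = mex{0,1} = 2
g(9) = mex{0,1} = 2
g(10) = mex{1,2} = 0
g(11) = mex{1,2} = 0
g(12) = mex{0} = 1
So g(12) = 1.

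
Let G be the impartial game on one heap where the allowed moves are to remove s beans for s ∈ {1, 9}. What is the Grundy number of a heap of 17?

1

Compute g(0), g(1), … for moves {1, 9}:
k:     0  1  2  3  4  5  6  7  8  9 10 11 12 13 14 15 16 17
g(k):  0  1  0  1  0  1  0  1  0  1  0  1  0  1  0  1  0  1
So g(17) = 1.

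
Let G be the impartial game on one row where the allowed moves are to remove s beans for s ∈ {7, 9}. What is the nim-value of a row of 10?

1

Compute g(0), g(1), … for moves {7, 9}:
g(0) = mex{} = 0
g(1) = mex{} = 0
g(2) = mex{} = 0
g(3) = mex{} = 0
g(4) = mex{} = 0
g(5) = mex{} = 0
g(6) = mex{} = 0
g(7) = mex{0} = 1
g(8) = mex{0} = 1
g(9) = mex{0} = 1
g(10) = mex{0} = 1
So g(10) = 1.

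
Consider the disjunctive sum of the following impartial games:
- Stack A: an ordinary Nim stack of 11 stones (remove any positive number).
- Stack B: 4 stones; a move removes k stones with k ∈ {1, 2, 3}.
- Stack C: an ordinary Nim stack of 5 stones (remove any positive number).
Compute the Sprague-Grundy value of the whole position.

Stack A is a plain Nim stack of size 11, so its Grundy value is 11.
Build the Grundy sequence for stack B with g(k) = mex{g(k−s) : s ∈ {1, 2, 3}, s ≤ k}:
g(0) = mex{} = 0
g(1) = mex{0} = 1
g(2) = mex{0,1} = 2
g(3) = mex{0,1,2} = 3
g(4) = mex{1,2,3} = 0
So g(4) = 0.
Stack C is a plain Nim stack of size 5, so its Grundy value is 5.
By the Sprague-Grundy theorem, the Grundy value of a sum of independent games is the XOR of the component values.
Combined value = 11 ⊕ 0 ⊕ 5 = 14.

14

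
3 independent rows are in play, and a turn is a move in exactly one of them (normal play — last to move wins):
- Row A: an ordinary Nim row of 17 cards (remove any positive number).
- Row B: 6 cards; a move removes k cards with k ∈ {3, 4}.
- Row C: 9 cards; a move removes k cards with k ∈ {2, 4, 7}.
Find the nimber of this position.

19

Row A is a plain Nim row of size 17, so its Grundy value is 17.
Build the Grundy sequence for row B with g(k) = mex{g(k−s) : s ∈ {3, 4}, s ≤ k}:
k:     0  1  2  3  4  5  6
g(k):  0  0  0  1  1  1  2
So g(6) = 2.
For row C, compute g(0), g(1), … with moves {2, 4, 7}:
k:     0  1  2  3  4  5  6  7  8  9
g(k):  0  0  1  1  2  2  0  3  1  0
So g(9) = 0.
The value of a disjunctive sum is the nim-sum of the parts.
Combined value = 17 ⊕ 2 ⊕ 0 = 19.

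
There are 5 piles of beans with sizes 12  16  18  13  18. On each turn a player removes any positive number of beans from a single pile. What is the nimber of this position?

17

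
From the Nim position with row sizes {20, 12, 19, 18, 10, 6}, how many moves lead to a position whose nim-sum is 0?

Nim-sum: 20 XOR 12 XOR 19 XOR 18 XOR 10 XOR 6 = 21.
The overall nim-sum is X = 21. A row of size p has a winning move iff p XOR X < p (reduce it to p XOR X).
  20: 20 XOR 21 = 1 < 20 — winning move (to 1).
  12: 12 XOR 21 = 25 ≥ 12 — no move.
  19: 19 XOR 21 = 6 < 19 — winning move (to 6).
  18: 18 XOR 21 = 7 < 18 — winning move (to 7).
  10: 10 XOR 21 = 31 ≥ 10 — no move.
  6: 6 XOR 21 = 19 ≥ 6 — no move.
That gives 3 winning moves.

3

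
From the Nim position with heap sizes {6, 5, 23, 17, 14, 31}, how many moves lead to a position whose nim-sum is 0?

In binary:
  00110  (6)
  00101  (5)
  10111  (23)
  10001  (17)
  01110  (14)
  11111  (31)
  -----
  10100  (20)
The overall nim-sum is X = 20. A heap of size p has a winning move iff p XOR X < p (reduce it to p XOR X).
  6: 6 XOR 20 = 18 ≥ 6 — no move.
  5: 5 XOR 20 = 17 ≥ 5 — no move.
  23: 23 XOR 20 = 3 < 23 — winning move (to 3).
  17: 17 XOR 20 = 5 < 17 — winning move (to 5).
  14: 14 XOR 20 = 26 ≥ 14 — no move.
  31: 31 XOR 20 = 11 < 31 — winning move (to 11).
That gives 3 winning moves.

3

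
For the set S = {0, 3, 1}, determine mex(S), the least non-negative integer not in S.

2

The values 0, 1 are all present; 2 is the first non-negative integer missing from the set.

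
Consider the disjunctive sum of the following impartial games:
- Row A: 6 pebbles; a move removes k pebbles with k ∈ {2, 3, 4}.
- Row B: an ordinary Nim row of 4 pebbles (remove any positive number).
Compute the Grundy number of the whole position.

Build the Grundy sequence for row A with g(k) = mex{g(k−s) : s ∈ {2, 3, 4}, s ≤ k}:
g(0) = mex{} = 0
g(1) = mex{} = 0
g(2) = mex{0} = 1
g(3) = mex{0} = 1
g(4) = mex{0,1} = 2
g(5) = mex{0,1} = 2
g(6) = mex{1,2} = 0
So g(6) = 0.
Row B is a plain Nim row of size 4, so its Grundy value is 4.
The value of a disjunctive sum is the nim-sum of the parts.
Combined value = 0 ⊕ 4 = 4.

4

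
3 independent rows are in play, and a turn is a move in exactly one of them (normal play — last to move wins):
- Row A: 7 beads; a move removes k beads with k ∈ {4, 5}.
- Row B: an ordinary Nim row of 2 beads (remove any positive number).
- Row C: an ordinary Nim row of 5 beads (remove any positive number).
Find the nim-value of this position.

6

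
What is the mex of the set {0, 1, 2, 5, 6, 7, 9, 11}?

3

The values 0, 1, 2 are all present; 3 is the first non-negative integer missing from the set.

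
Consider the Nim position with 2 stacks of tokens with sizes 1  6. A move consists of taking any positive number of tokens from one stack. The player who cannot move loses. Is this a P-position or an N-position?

Nim-sum: 1 ⊕ 6 = 7.
The nim-sum is 7 ≠ 0, so this is an N-position: the player to move can win.

N-position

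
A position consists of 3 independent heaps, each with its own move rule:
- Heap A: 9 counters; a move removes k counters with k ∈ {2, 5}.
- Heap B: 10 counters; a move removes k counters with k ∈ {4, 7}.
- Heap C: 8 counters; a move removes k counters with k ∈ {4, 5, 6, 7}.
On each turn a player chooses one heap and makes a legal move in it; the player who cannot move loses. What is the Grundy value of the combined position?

Build the Grundy sequence for heap A with g(k) = mex{g(k−s) : s ∈ {2, 5}, s ≤ k}:
k:     0  1  2  3  4  5  6  7  8  9
g(k):  0  0  1  1  0  2  1  0  0  1
So g(9) = 1.
For heap B, compute g(0), g(1), … with moves {4, 7}:
g(0) = mex{} = 0
g(1) = mex{} = 0
g(2) = mex{} = 0
g(3) = mex{} = 0
g(4) = mex{0} = 1
g(5) = mex{0} = 1
g(6) = mex{0} = 1
g(7) = mex{0} = 1
g(8) = mex{0,1} = 2
g(9) = mex{0,1} = 2
g(10) = mex{0,1} = 2
So g(10) = 2.
Grundy values for heap C (subtraction set {4, 5, 6, 7}):
k:     0  1  2  3  4  5  6  7  8
g(k):  0  0  0  0  1  1  1  1  2
So g(8) = 2.
By the Sprague-Grundy theorem, the Grundy value of a sum of independent games is the XOR of the component values.
Combined value = 1 ⊕ 2 ⊕ 2 = 1.

1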